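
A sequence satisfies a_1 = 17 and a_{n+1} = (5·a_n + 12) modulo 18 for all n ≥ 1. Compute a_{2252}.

Listing terms: a_1 = 17; a_2 = 7; a_3 = 11; a_4 = 13; a_5 = 5; a_6 = 1; a_7 = 17.
The sequence repeats with period 6.
So a_{2252} = a_{1 + ((2252-1) mod 6)} = a_2 = 7.

7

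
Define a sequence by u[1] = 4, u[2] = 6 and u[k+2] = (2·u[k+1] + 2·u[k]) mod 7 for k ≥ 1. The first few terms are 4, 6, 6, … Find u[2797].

u[1] = 4, u[2] = 6, u[3] = 6, u[4] = 3, u[5] = 4, u[6] = 0, u[7] = 1, u[8] = 2, u[9] = 6, u[10] = 2, u[11] = 2, u[12] = 1, u[13] = 6, u[14] = 0, u[15] = 5, u[16] = 3, u[17] = 2, u[18] = 3, u[19] = 3, u[20] = 5, u[21] = 2, u[22] = 0, u[23] = 4, u[24] = 1, u[25] = 3, u[26] = 1, u[27] = 1, u[28] = 4, u[29] = 3, u[30] = 0, u[31] = 6, u[32] = 5, u[33] = 1, u[34] = 5, u[35] = 5, u[36] = 6, u[37] = 1, u[38] = 0, u[39] = 2, u[40] = 4, u[41] = 5, u[42] = 4, u[43] = 4, u[44] = 2, u[45] = 5, u[46] = 0, u[47] = 3, u[48] = 6, u[49] = 4, u[50] = 6.
Since (u[49], u[50]) = (u[1], u[2]) = (4, 6) (two consecutive terms determine the rest), the sequence is periodic with period 48.
So u[2797] = u[1 + ((2797-1) mod 48)] = u[13] = 6.

6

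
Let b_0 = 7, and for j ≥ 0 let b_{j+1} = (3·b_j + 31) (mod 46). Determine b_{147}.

Computing terms: b_0 = 7, b_1 = 6, b_2 = 3, b_3 = 40, b_4 = 13, b_5 = 24, b_6 = 11, b_7 = 18, b_8 = 39, b_9 = 10, b_{10} = 15, b_{11} = 30, b_{12} = 29, b_{13} = 26, b_{14} = 17, b_{15} = 36, b_{16} = 1, b_{17} = 34, b_{18} = 41, b_{19} = 16, b_{20} = 33, b_{21} = 38, b_{22} = 7.
The sequence repeats with period 22.
(147 - 0) mod 22 = 15, so b_{147} = b_{15} = 36.

36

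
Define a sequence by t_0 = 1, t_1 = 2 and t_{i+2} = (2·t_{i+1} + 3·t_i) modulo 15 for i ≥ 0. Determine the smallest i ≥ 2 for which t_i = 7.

We have t_0 = 1, t_1 = 2, t_2 = 7, t_3 = 5, t_4 = 1, t_5 = 2.
Since (t_4, t_5) = (t_0, t_1) = (1, 2) (two consecutive terms determine the rest), the sequence is periodic with period 4.
The value 7 first appears (with i ≥ 2) at t_2.

2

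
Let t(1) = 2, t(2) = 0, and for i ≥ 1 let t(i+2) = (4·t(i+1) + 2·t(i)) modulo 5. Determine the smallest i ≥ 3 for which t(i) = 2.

5

Listing terms: t(1) = 2,  t(2) = 0,  t(3) = 4,  t(4) = 1,  t(5) = 2,  t(6) = 0.
The sequence repeats with period 4.
The value 2 next appears (with i ≥ 3) at t(5).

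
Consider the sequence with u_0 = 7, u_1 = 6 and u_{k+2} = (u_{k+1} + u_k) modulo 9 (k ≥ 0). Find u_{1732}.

We have u_0 = 7,  u_1 = 6,  u_2 = 4,  u_3 = 1,  u_4 = 5,  u_5 = 6,  u_6 = 2,  u_7 = 8,  u_8 = 1,  u_9 = 0,  u_{10} = 1,  u_{11} = 1,  u_{12} = 2,  u_{13} = 3,  u_{14} = 5,  u_{15} = 8,  u_{16} = 4,  u_{17} = 3,  u_{18} = 7,  u_{19} = 1,  u_{20} = 8,  u_{21} = 0,  u_{22} = 8,  u_{23} = 8,  u_{24} = 7,  u_{25} = 6.
The sequence repeats with period 24.
(1732 - 0) mod 24 = 4, so u_{1732} = u_4 = 5.

5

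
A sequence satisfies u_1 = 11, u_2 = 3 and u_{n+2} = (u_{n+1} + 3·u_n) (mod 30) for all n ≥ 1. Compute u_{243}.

Computing terms: u_1 = 11, u_2 = 3, u_3 = 6, u_4 = 15, u_5 = 3, u_6 = 18, u_7 = 27, u_8 = 21, u_9 = 12, u_{10} = 15, u_{11} = 21, u_{12} = 6, u_{13} = 9, u_{14} = 27, u_{15} = 24, u_{16} = 15, u_{17} = 27, u_{18} = 12, u_{19} = 3, u_{20} = 9, u_{21} = 18, u_{22} = 15, u_{23} = 9, u_{24} = 24, u_{25} = 21, u_{26} = 3, u_{27} = 6.
Since (u_{26}, u_{27}) = (u_2, u_3) = (3, 6) (two consecutive terms determine the rest), the sequence is eventually periodic: after a pre-period of length 1 it cycles with period 24.
For n ≥ 2, u_n depends only on (n - 2) mod 24. (243 - 2) mod 24 = 1, so u_{243} = u_3 = 6.

6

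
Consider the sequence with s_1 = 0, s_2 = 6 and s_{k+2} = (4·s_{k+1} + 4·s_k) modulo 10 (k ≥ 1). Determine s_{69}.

4

Computing terms: s_1 = 0; s_2 = 6; s_3 = 4; s_4 = 0; s_5 = 6.
Since (s_4, s_5) = (s_1, s_2) = (0, 6) (two consecutive terms determine the rest), the sequence is periodic with period 3.
So s_{69} = s_{1 + ((69-1) mod 3)} = s_3 = 4.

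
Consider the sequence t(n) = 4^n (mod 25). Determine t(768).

11

Listing terms: t(0) = 1; t(1) = 4; t(2) = 16; t(3) = 14; t(4) = 6; t(5) = 24; t(6) = 21; t(7) = 9; t(8) = 11; t(9) = 19; t(10) = 1.
Since t(10) = t(0) = 1, the sequence is periodic with period 10.
(768 - 0) mod 10 = 8, so t(768) = t(8) = 11.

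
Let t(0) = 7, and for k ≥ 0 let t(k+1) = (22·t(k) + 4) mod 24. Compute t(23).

12

Listing terms: t(0) = 7, t(1) = 14, t(2) = 0, t(3) = 4, t(4) = 20, t(5) = 12, t(6) = 4.
Since t(6) = t(3) = 4, the sequence is eventually periodic: after a pre-period of length 3 it cycles with period 3.
For k ≥ 3, t(k) depends only on (k - 3) mod 3. (23 - 3) mod 3 = 2, so t(23) = t(5) = 12.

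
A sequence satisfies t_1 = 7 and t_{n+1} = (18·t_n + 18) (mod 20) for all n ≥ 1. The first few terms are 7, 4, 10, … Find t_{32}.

We have t_1 = 7; t_2 = 4; t_3 = 10; t_4 = 18; t_5 = 2; t_6 = 14; t_7 = 10.
Since t_7 = t_3 = 10, the sequence is eventually periodic: after a pre-period of length 2 it cycles with period 4.
For n ≥ 3, t_n depends only on (n - 3) mod 4. (32 - 3) mod 4 = 1, so t_{32} = t_4 = 18.

18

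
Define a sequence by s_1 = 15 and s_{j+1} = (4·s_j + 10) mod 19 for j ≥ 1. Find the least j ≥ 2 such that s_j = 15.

Computing terms: s_1 = 15,  s_2 = 13,  s_3 = 5,  s_4 = 11,  s_5 = 16,  s_6 = 17,  s_7 = 2,  s_8 = 18,  s_9 = 6,  s_{10} = 15.
Since s_{10} = s_1 = 15, the sequence is periodic with period 9.
The value 15 next appears (with j ≥ 2) at s_{10}.

10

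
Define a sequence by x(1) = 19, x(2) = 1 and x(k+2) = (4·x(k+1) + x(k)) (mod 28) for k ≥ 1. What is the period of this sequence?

16

Listing terms: x(1) = 19; x(2) = 1; x(3) = 23; x(4) = 9; x(5) = 3; x(6) = 21; x(7) = 3; x(8) = 5; x(9) = 23; x(10) = 13; x(11) = 19; x(12) = 5; x(13) = 11; x(14) = 21; x(15) = 11; x(16) = 9; x(17) = 19; x(18) = 1.
Since (x(17), x(18)) = (x(1), x(2)) = (19, 1) (two consecutive terms determine the rest), the sequence is periodic with period 16.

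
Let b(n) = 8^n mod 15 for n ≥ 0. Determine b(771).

We have b(0) = 1; b(1) = 8; b(2) = 4; b(3) = 2; b(4) = 1.
The sequence repeats with period 4.
(771 - 0) mod 4 = 3, so b(771) = b(3) = 2.

2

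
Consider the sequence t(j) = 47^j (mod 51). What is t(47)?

t(0) = 1,  t(1) = 47,  t(2) = 16,  t(3) = 38,  t(4) = 1.
Since t(4) = t(0) = 1, the sequence is periodic with period 4.
(47 - 0) mod 4 = 3, so t(47) = t(3) = 38.

38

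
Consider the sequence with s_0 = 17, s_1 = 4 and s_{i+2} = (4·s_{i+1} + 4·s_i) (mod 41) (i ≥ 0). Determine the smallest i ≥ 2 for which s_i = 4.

6

Listing terms: s_0 = 17, s_1 = 4, s_2 = 2, s_3 = 24, s_4 = 22, s_5 = 20, s_6 = 4, s_7 = 14, s_8 = 31, s_9 = 16, s_{10} = 24, s_{11} = 37, s_{12} = 39, s_{13} = 17, s_{14} = 19, s_{15} = 21, s_{16} = 37, s_{17} = 27, s_{18} = 10, s_{19} = 25, s_{20} = 17, s_{21} = 4.
The sequence repeats with period 20.
The value 4 first appears (with i ≥ 2) at s_6.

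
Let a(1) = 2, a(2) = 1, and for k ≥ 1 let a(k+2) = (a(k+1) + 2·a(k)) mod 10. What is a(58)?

a(1) = 2; a(2) = 1; a(3) = 5; a(4) = 7; a(5) = 7; a(6) = 1; a(7) = 5.
Since (a(6), a(7)) = (a(2), a(3)) = (1, 5) (two consecutive terms determine the rest), the sequence is eventually periodic: after a pre-period of length 1 it cycles with period 4.
For k ≥ 2, a(k) depends only on (k - 2) mod 4. (58 - 2) mod 4 = 0, so a(58) = a(2) = 1.

1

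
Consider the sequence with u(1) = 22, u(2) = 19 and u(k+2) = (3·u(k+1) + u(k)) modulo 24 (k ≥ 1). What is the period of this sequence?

u(1) = 22; u(2) = 19; u(3) = 7; u(4) = 16; u(5) = 7; u(6) = 13; u(7) = 22; u(8) = 7; u(9) = 19; u(10) = 16; u(11) = 19; u(12) = 1; u(13) = 22; u(14) = 19.
Since (u(13), u(14)) = (u(1), u(2)) = (22, 19) (two consecutive terms determine the rest), the sequence is periodic with period 12.

12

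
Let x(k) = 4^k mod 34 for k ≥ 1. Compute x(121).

We have x(1) = 4; x(2) = 16; x(3) = 30; x(4) = 18; x(5) = 4.
Since x(5) = x(1) = 4, the sequence is periodic with period 4.
So x(121) = x(1 + ((121-1) mod 4)) = x(1) = 4.

4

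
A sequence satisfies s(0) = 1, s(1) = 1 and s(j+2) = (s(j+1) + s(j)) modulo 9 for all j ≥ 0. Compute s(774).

Computing terms: s(0) = 1; s(1) = 1; s(2) = 2; s(3) = 3; s(4) = 5; s(5) = 8; s(6) = 4; s(7) = 3; s(8) = 7; s(9) = 1; s(10) = 8; s(11) = 0; s(12) = 8; s(13) = 8; s(14) = 7; s(15) = 6; s(16) = 4; s(17) = 1; s(18) = 5; s(19) = 6; s(20) = 2; s(21) = 8; s(22) = 1; s(23) = 0; s(24) = 1; s(25) = 1.
Since (s(24), s(25)) = (s(0), s(1)) = (1, 1) (two consecutive terms determine the rest), the sequence is periodic with period 24.
So s(774) = s(0 + ((774-0) mod 24)) = s(6) = 4.

4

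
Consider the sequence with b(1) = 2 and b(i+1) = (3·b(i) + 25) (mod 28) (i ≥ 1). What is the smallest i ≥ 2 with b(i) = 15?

4

We have b(1) = 2,  b(2) = 3,  b(3) = 6,  b(4) = 15,  b(5) = 14,  b(6) = 11,  b(7) = 2.
Since b(7) = b(1) = 2, the sequence is periodic with period 6.
The value 15 first appears (with i ≥ 2) at b(4).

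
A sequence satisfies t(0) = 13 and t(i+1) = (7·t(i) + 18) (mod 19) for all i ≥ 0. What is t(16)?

14

Computing terms: t(0) = 13, t(1) = 14, t(2) = 2, t(3) = 13.
Since t(3) = t(0) = 13, the sequence is periodic with period 3.
So t(16) = t(0 + ((16-0) mod 3)) = t(1) = 14.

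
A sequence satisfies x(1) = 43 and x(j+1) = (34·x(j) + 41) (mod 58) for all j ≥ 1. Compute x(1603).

Listing terms: x(1) = 43; x(2) = 53; x(3) = 45; x(4) = 5; x(5) = 37; x(6) = 23; x(7) = 11; x(8) = 9; x(9) = 57; x(10) = 7; x(11) = 47; x(12) = 15; x(13) = 29; x(14) = 41; x(15) = 43.
Since x(15) = x(1) = 43, the sequence is periodic with period 14.
(1603 - 1) mod 14 = 6, so x(1603) = x(7) = 11.

11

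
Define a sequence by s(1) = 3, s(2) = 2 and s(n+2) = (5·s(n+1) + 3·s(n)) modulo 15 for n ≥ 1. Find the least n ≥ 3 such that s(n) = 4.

We have s(1) = 3, s(2) = 2, s(3) = 4, s(4) = 11, s(5) = 7, s(6) = 8, s(7) = 1, s(8) = 14, s(9) = 13, s(10) = 2, s(11) = 4.
Since (s(10), s(11)) = (s(2), s(3)) = (2, 4) (two consecutive terms determine the rest), the sequence is eventually periodic: after a pre-period of length 1 it cycles with period 8.
The value 4 first appears (with n ≥ 3) at s(3).

3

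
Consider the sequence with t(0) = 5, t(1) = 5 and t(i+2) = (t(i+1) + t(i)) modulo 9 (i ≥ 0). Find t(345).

5

Computing terms: t(0) = 5,  t(1) = 5,  t(2) = 1,  t(3) = 6,  t(4) = 7,  t(5) = 4,  t(6) = 2,  t(7) = 6,  t(8) = 8,  t(9) = 5,  t(10) = 4,  t(11) = 0,  t(12) = 4,  t(13) = 4,  t(14) = 8,  t(15) = 3,  t(16) = 2,  t(17) = 5,  t(18) = 7,  t(19) = 3,  t(20) = 1,  t(21) = 4,  t(22) = 5,  t(23) = 0,  t(24) = 5,  t(25) = 5.
The sequence repeats with period 24.
So t(345) = t(0 + ((345-0) mod 24)) = t(9) = 5.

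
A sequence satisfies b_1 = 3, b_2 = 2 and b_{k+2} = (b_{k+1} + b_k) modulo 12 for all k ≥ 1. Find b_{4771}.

Listing terms: b_1 = 3, b_2 = 2, b_3 = 5, b_4 = 7, b_5 = 0, b_6 = 7, b_7 = 7, b_8 = 2, b_9 = 9, b_{10} = 11, b_{11} = 8, b_{12} = 7, b_{13} = 3, b_{14} = 10, b_{15} = 1, b_{16} = 11, b_{17} = 0, b_{18} = 11, b_{19} = 11, b_{20} = 10, b_{21} = 9, b_{22} = 7, b_{23} = 4, b_{24} = 11, b_{25} = 3, b_{26} = 2.
Since (b_{25}, b_{26}) = (b_1, b_2) = (3, 2) (two consecutive terms determine the rest), the sequence is periodic with period 24.
(4771 - 1) mod 24 = 18, so b_{4771} = b_{19} = 11.

11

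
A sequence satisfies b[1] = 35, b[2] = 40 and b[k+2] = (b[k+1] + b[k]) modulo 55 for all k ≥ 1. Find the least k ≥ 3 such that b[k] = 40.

12

Computing terms: b[1] = 35, b[2] = 40, b[3] = 20, b[4] = 5, b[5] = 25, b[6] = 30, b[7] = 0, b[8] = 30, b[9] = 30, b[10] = 5, b[11] = 35, b[12] = 40.
The sequence repeats with period 10.
The value 40 next appears (with k ≥ 3) at b[12].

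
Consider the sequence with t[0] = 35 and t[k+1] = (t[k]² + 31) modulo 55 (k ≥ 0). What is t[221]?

Computing terms: t[0] = 35, t[1] = 46, t[2] = 2, t[3] = 35.
The sequence repeats with period 3.
So t[221] = t[0 + ((221-0) mod 3)] = t[2] = 2.

2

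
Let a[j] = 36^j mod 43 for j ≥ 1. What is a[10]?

Listing terms: a[1] = 36,  a[2] = 6,  a[3] = 1,  a[4] = 36.
The sequence repeats with period 3.
(10 - 1) mod 3 = 0, so a[10] = a[1] = 36.

36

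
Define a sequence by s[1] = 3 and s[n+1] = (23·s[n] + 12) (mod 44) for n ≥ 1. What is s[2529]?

We have s[1] = 3,  s[2] = 37,  s[3] = 27,  s[4] = 17,  s[5] = 7,  s[6] = 41,  s[7] = 31,  s[8] = 21,  s[9] = 11,  s[10] = 1,  s[11] = 35,  s[12] = 25,  s[13] = 15,  s[14] = 5,  s[15] = 39,  s[16] = 29,  s[17] = 19,  s[18] = 9,  s[19] = 43,  s[20] = 33,  s[21] = 23,  s[22] = 13,  s[23] = 3.
Since s[23] = s[1] = 3, the sequence is periodic with period 22.
So s[2529] = s[1 + ((2529-1) mod 22)] = s[21] = 23.

23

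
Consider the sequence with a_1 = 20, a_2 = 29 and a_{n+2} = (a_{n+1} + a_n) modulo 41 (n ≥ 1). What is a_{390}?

29

a_1 = 20; a_2 = 29; a_3 = 8; a_4 = 37; a_5 = 4; a_6 = 0; a_7 = 4; a_8 = 4; a_9 = 8; a_{10} = 12; a_{11} = 20; a_{12} = 32; a_{13} = 11; a_{14} = 2; a_{15} = 13; a_{16} = 15; a_{17} = 28; a_{18} = 2; a_{19} = 30; a_{20} = 32; a_{21} = 21; a_{22} = 12; a_{23} = 33; a_{24} = 4; a_{25} = 37; a_{26} = 0; a_{27} = 37; a_{28} = 37; a_{29} = 33; a_{30} = 29; a_{31} = 21; a_{32} = 9; a_{33} = 30; a_{34} = 39; a_{35} = 28; a_{36} = 26; a_{37} = 13; a_{38} = 39; a_{39} = 11; a_{40} = 9; a_{41} = 20; a_{42} = 29.
Since (a_{41}, a_{42}) = (a_1, a_2) = (20, 29) (two consecutive terms determine the rest), the sequence is periodic with period 40.
(390 - 1) mod 40 = 29, so a_{390} = a_{30} = 29.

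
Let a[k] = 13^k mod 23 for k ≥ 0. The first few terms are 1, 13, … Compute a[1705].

1

Computing terms: a[0] = 1,  a[1] = 13,  a[2] = 8,  a[3] = 12,  a[4] = 18,  a[5] = 4,  a[6] = 6,  a[7] = 9,  a[8] = 2,  a[9] = 3,  a[10] = 16,  a[11] = 1.
The sequence repeats with period 11.
(1705 - 0) mod 11 = 0, so a[1705] = a[0] = 1.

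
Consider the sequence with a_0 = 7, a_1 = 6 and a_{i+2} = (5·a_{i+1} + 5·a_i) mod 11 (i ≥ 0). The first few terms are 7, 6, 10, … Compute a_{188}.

a_0 = 7, a_1 = 6, a_2 = 10, a_3 = 3, a_4 = 10, a_5 = 10, a_6 = 1, a_7 = 0, a_8 = 5, a_9 = 3, a_{10} = 7, a_{11} = 6.
The sequence repeats with period 10.
(188 - 0) mod 10 = 8, so a_{188} = a_8 = 5.

5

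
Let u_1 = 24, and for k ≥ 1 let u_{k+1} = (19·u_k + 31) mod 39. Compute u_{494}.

We have u_1 = 24; u_2 = 19; u_3 = 2; u_4 = 30; u_5 = 16; u_6 = 23; u_7 = 0; u_8 = 31; u_9 = 35; u_{10} = 33; u_{11} = 34; u_{12} = 14; u_{13} = 24.
Since u_{13} = u_1 = 24, the sequence is periodic with period 12.
So u_{494} = u_{1 + ((494-1) mod 12)} = u_2 = 19.

19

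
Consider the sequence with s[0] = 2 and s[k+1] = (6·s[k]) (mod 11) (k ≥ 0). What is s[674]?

7

Computing terms: s[0] = 2; s[1] = 1; s[2] = 6; s[3] = 3; s[4] = 7; s[5] = 9; s[6] = 10; s[7] = 5; s[8] = 8; s[9] = 4; s[10] = 2.
The sequence repeats with period 10.
(674 - 0) mod 10 = 4, so s[674] = s[4] = 7.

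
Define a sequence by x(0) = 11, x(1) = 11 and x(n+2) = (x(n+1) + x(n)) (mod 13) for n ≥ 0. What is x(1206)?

Computing terms: x(0) = 11; x(1) = 11; x(2) = 9; x(3) = 7; x(4) = 3; x(5) = 10; x(6) = 0; x(7) = 10; x(8) = 10; x(9) = 7; x(10) = 4; x(11) = 11; x(12) = 2; x(13) = 0; x(14) = 2; x(15) = 2; x(16) = 4; x(17) = 6; x(18) = 10; x(19) = 3; x(20) = 0; x(21) = 3; x(22) = 3; x(23) = 6; x(24) = 9; x(25) = 2; x(26) = 11; x(27) = 0; x(28) = 11; x(29) = 11.
Since (x(28), x(29)) = (x(0), x(1)) = (11, 11) (two consecutive terms determine the rest), the sequence is periodic with period 28.
So x(1206) = x(0 + ((1206-0) mod 28)) = x(2) = 9.

9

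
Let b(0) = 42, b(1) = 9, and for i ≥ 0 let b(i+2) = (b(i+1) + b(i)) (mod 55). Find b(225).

Listing terms: b(0) = 42,  b(1) = 9,  b(2) = 51,  b(3) = 5,  b(4) = 1,  b(5) = 6,  b(6) = 7,  b(7) = 13,  b(8) = 20,  b(9) = 33,  b(10) = 53,  b(11) = 31,  b(12) = 29,  b(13) = 5,  b(14) = 34,  b(15) = 39,  b(16) = 18,  b(17) = 2,  b(18) = 20,  b(19) = 22,  b(20) = 42,  b(21) = 9.
Since (b(20), b(21)) = (b(0), b(1)) = (42, 9) (two consecutive terms determine the rest), the sequence is periodic with period 20.
(225 - 0) mod 20 = 5, so b(225) = b(5) = 6.

6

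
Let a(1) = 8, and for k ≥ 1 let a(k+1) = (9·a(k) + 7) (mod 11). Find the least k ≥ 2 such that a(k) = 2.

Listing terms: a(1) = 8, a(2) = 2, a(3) = 3, a(4) = 1, a(5) = 5, a(6) = 8.
The sequence repeats with period 5.
The value 2 first appears (with k ≥ 2) at a(2).

2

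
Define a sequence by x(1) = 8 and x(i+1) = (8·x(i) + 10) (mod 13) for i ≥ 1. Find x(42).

We have x(1) = 8, x(2) = 9, x(3) = 4, x(4) = 3, x(5) = 8.
The sequence repeats with period 4.
So x(42) = x(1 + ((42-1) mod 4)) = x(2) = 9.

9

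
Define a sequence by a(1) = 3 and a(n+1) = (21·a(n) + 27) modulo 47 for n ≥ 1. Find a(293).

We have a(1) = 3, a(2) = 43, a(3) = 37, a(4) = 5, a(5) = 38, a(6) = 26, a(7) = 9, a(8) = 28, a(9) = 4, a(10) = 17, a(11) = 8, a(12) = 7, a(13) = 33, a(14) = 15, a(15) = 13, a(16) = 18, a(17) = 29, a(18) = 25, a(19) = 35, a(20) = 10, a(21) = 2, a(22) = 22, a(23) = 19, a(24) = 3.
The sequence repeats with period 23.
(293 - 1) mod 23 = 16, so a(293) = a(17) = 29.

29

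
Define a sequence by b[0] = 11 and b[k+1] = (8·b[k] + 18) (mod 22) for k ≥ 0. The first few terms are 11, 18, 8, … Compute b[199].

6

Listing terms: b[0] = 11; b[1] = 18; b[2] = 8; b[3] = 16; b[4] = 14; b[5] = 20; b[6] = 2; b[7] = 12; b[8] = 4; b[9] = 6; b[10] = 0; b[11] = 18.
Since b[11] = b[1] = 18, the sequence is eventually periodic: after a pre-period of length 1 it cycles with period 10.
For k ≥ 1, b[k] depends only on (k - 1) mod 10. (199 - 1) mod 10 = 8, so b[199] = b[9] = 6.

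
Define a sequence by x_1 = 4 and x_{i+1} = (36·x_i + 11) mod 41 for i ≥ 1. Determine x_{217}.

We have x_1 = 4,  x_2 = 32,  x_3 = 15,  x_4 = 18,  x_5 = 3,  x_6 = 37,  x_7 = 31,  x_8 = 20,  x_9 = 34,  x_{10} = 5,  x_{11} = 27,  x_{12} = 40,  x_{13} = 16,  x_{14} = 13,  x_{15} = 28,  x_{16} = 35,  x_{17} = 0,  x_{18} = 11,  x_{19} = 38,  x_{20} = 26,  x_{21} = 4.
Since x_{21} = x_1 = 4, the sequence is periodic with period 20.
So x_{217} = x_{1 + ((217-1) mod 20)} = x_{17} = 0.

0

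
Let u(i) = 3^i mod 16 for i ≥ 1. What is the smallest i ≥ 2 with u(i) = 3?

5

Listing terms: u(1) = 3, u(2) = 9, u(3) = 11, u(4) = 1, u(5) = 3.
Since u(5) = u(1) = 3, the sequence is periodic with period 4.
The value 3 next appears (with i ≥ 2) at u(5).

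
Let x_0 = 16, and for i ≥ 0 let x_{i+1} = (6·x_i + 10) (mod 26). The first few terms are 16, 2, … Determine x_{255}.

Listing terms: x_0 = 16; x_1 = 2; x_2 = 22; x_3 = 12; x_4 = 4; x_5 = 8; x_6 = 6; x_7 = 20; x_8 = 0; x_9 = 10; x_{10} = 18; x_{11} = 14; x_{12} = 16.
The sequence repeats with period 12.
(255 - 0) mod 12 = 3, so x_{255} = x_3 = 12.

12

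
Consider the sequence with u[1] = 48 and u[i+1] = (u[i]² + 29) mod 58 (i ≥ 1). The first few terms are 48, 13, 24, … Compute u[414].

53

Computing terms: u[1] = 48, u[2] = 13, u[3] = 24, u[4] = 25, u[5] = 16, u[6] = 53, u[7] = 54, u[8] = 45, u[9] = 24.
Since u[9] = u[3] = 24, the sequence is eventually periodic: after a pre-period of length 2 it cycles with period 6.
For i ≥ 3, u[i] depends only on (i - 3) mod 6. (414 - 3) mod 6 = 3, so u[414] = u[6] = 53.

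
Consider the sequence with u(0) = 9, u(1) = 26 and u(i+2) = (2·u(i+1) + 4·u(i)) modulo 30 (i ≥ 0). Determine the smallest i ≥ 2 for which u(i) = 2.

Listing terms: u(0) = 9, u(1) = 26, u(2) = 28, u(3) = 10, u(4) = 12, u(5) = 4, u(6) = 26, u(7) = 8, u(8) = 0, u(9) = 2, u(10) = 4, u(11) = 16, u(12) = 18, u(13) = 10, u(14) = 2, u(15) = 14, u(16) = 6, u(17) = 8, u(18) = 10, u(19) = 22, u(20) = 24, u(21) = 16, u(22) = 8, u(23) = 20, u(24) = 12, u(25) = 14, u(26) = 16, u(27) = 28, u(28) = 0, u(29) = 22, u(30) = 14, u(31) = 26, u(32) = 18, u(33) = 20, u(34) = 22, u(35) = 4, u(36) = 6, u(37) = 28, u(38) = 20, u(39) = 2, u(40) = 24, u(41) = 26, u(42) = 28.
Since (u(41), u(42)) = (u(1), u(2)) = (26, 28) (two consecutive terms determine the rest), the sequence is eventually periodic: after a pre-period of length 1 it cycles with period 40.
The value 2 first appears (with i ≥ 2) at u(9).

9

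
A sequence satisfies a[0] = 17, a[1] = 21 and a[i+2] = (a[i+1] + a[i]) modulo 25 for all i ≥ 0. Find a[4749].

Computing terms: a[0] = 17, a[1] = 21, a[2] = 13, a[3] = 9, a[4] = 22, a[5] = 6, a[6] = 3, a[7] = 9, a[8] = 12, a[9] = 21, a[10] = 8, a[11] = 4, a[12] = 12, a[13] = 16, a[14] = 3, a[15] = 19, a[16] = 22, a[17] = 16, a[18] = 13, a[19] = 4, a[20] = 17, a[21] = 21.
Since (a[20], a[21]) = (a[0], a[1]) = (17, 21) (two consecutive terms determine the rest), the sequence is periodic with period 20.
So a[4749] = a[0 + ((4749-0) mod 20)] = a[9] = 21.

21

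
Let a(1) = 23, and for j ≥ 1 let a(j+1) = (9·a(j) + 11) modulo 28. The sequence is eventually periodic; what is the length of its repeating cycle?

We have a(1) = 23,  a(2) = 22,  a(3) = 13,  a(4) = 16,  a(5) = 15,  a(6) = 6,  a(7) = 9,  a(8) = 8,  a(9) = 27,  a(10) = 2,  a(11) = 1,  a(12) = 20,  a(13) = 23.
Since a(13) = a(1) = 23, the sequence is periodic with period 12.

12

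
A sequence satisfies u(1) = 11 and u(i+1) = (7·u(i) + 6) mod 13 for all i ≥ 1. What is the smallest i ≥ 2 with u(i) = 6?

8

Listing terms: u(1) = 11; u(2) = 5; u(3) = 2; u(4) = 7; u(5) = 3; u(6) = 1; u(7) = 0; u(8) = 6; u(9) = 9; u(10) = 4; u(11) = 8; u(12) = 10; u(13) = 11.
Since u(13) = u(1) = 11, the sequence is periodic with period 12.
The value 6 first appears (with i ≥ 2) at u(8).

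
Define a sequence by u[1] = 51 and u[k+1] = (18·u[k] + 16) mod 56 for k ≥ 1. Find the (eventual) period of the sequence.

u[1] = 51,  u[2] = 38,  u[3] = 28,  u[4] = 16,  u[5] = 24,  u[6] = 0,  u[7] = 16.
Since u[7] = u[4] = 16, the sequence is eventually periodic: after a pre-period of length 3 it cycles with period 3.

3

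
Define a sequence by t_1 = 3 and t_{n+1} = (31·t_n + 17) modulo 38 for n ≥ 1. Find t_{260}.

34

Listing terms: t_1 = 3, t_2 = 34, t_3 = 7, t_4 = 6, t_5 = 13, t_6 = 2, t_7 = 3.
Since t_7 = t_1 = 3, the sequence is periodic with period 6.
So t_{260} = t_{1 + ((260-1) mod 6)} = t_2 = 34.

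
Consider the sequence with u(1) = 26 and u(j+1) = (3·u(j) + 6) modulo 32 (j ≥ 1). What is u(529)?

26

Computing terms: u(1) = 26; u(2) = 20; u(3) = 2; u(4) = 12; u(5) = 10; u(6) = 4; u(7) = 18; u(8) = 28; u(9) = 26.
The sequence repeats with period 8.
So u(529) = u(1 + ((529-1) mod 8)) = u(1) = 26.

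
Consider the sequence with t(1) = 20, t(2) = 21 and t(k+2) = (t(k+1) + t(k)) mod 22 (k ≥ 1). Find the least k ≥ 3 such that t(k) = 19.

3

Computing terms: t(1) = 20, t(2) = 21, t(3) = 19, t(4) = 18, t(5) = 15, t(6) = 11, t(7) = 4, t(8) = 15, t(9) = 19, t(10) = 12, t(11) = 9, t(12) = 21, t(13) = 8, t(14) = 7, t(15) = 15, t(16) = 0, t(17) = 15, t(18) = 15, t(19) = 8, t(20) = 1, t(21) = 9, t(22) = 10, t(23) = 19, t(24) = 7, t(25) = 4, t(26) = 11, t(27) = 15, t(28) = 4, t(29) = 19, t(30) = 1, t(31) = 20, t(32) = 21.
The sequence repeats with period 30.
The value 19 first appears (with k ≥ 3) at t(3).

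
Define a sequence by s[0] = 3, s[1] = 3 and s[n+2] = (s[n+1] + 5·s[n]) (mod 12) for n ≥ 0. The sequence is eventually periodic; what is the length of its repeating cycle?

6

Computing terms: s[0] = 3; s[1] = 3; s[2] = 6; s[3] = 9; s[4] = 3; s[5] = 0; s[6] = 3; s[7] = 3.
Since (s[6], s[7]) = (s[0], s[1]) = (3, 3) (two consecutive terms determine the rest), the sequence is periodic with period 6.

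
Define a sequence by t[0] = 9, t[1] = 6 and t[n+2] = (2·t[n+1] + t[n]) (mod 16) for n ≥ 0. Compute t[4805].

t[0] = 9,  t[1] = 6,  t[2] = 5,  t[3] = 0,  t[4] = 5,  t[5] = 10,  t[6] = 9,  t[7] = 12,  t[8] = 1,  t[9] = 14,  t[10] = 13,  t[11] = 8,  t[12] = 13,  t[13] = 2,  t[14] = 1,  t[15] = 4,  t[16] = 9,  t[17] = 6.
The sequence repeats with period 16.
So t[4805] = t[0 + ((4805-0) mod 16)] = t[5] = 10.

10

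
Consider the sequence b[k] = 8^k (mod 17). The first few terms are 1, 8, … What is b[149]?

Computing terms: b[0] = 1; b[1] = 8; b[2] = 13; b[3] = 2; b[4] = 16; b[5] = 9; b[6] = 4; b[7] = 15; b[8] = 1.
The sequence repeats with period 8.
(149 - 0) mod 8 = 5, so b[149] = b[5] = 9.

9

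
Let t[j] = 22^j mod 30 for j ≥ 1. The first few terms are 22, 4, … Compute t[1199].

28

Computing terms: t[1] = 22; t[2] = 4; t[3] = 28; t[4] = 16; t[5] = 22.
The sequence repeats with period 4.
So t[1199] = t[1 + ((1199-1) mod 4)] = t[3] = 28.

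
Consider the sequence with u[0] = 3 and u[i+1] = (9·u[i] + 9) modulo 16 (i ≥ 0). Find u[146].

13

u[0] = 3,  u[1] = 4,  u[2] = 13,  u[3] = 14,  u[4] = 7,  u[5] = 8,  u[6] = 1,  u[7] = 2,  u[8] = 11,  u[9] = 12,  u[10] = 5,  u[11] = 6,  u[12] = 15,  u[13] = 0,  u[14] = 9,  u[15] = 10,  u[16] = 3.
The sequence repeats with period 16.
(146 - 0) mod 16 = 2, so u[146] = u[2] = 13.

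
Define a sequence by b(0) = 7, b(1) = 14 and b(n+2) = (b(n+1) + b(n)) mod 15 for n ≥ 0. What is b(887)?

13

We have b(0) = 7,  b(1) = 14,  b(2) = 6,  b(3) = 5,  b(4) = 11,  b(5) = 1,  b(6) = 12,  b(7) = 13,  b(8) = 10,  b(9) = 8,  b(10) = 3,  b(11) = 11,  b(12) = 14,  b(13) = 10,  b(14) = 9,  b(15) = 4,  b(16) = 13,  b(17) = 2,  b(18) = 0,  b(19) = 2,  b(20) = 2,  b(21) = 4,  b(22) = 6,  b(23) = 10,  b(24) = 1,  b(25) = 11,  b(26) = 12,  b(27) = 8,  b(28) = 5,  b(29) = 13,  b(30) = 3,  b(31) = 1,  b(32) = 4,  b(33) = 5,  b(34) = 9,  b(35) = 14,  b(36) = 8,  b(37) = 7,  b(38) = 0,  b(39) = 7,  b(40) = 7,  b(41) = 14.
The sequence repeats with period 40.
So b(887) = b(0 + ((887-0) mod 40)) = b(7) = 13.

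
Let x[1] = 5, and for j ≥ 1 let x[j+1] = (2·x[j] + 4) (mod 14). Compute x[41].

0

x[1] = 5,  x[2] = 0,  x[3] = 4,  x[4] = 12,  x[5] = 0.
Since x[5] = x[2] = 0, the sequence is eventually periodic: after a pre-period of length 1 it cycles with period 3.
For j ≥ 2, x[j] depends only on (j - 2) mod 3. (41 - 2) mod 3 = 0, so x[41] = x[2] = 0.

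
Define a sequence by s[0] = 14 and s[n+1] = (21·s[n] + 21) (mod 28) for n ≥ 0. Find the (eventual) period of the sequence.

4

We have s[0] = 14; s[1] = 7; s[2] = 0; s[3] = 21; s[4] = 14.
Since s[4] = s[0] = 14, the sequence is periodic with period 4.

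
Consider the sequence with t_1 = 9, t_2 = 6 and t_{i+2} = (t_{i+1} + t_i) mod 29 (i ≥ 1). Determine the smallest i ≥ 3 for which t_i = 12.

We have t_1 = 9, t_2 = 6, t_3 = 15, t_4 = 21, t_5 = 7, t_6 = 28, t_7 = 6, t_8 = 5, t_9 = 11, t_{10} = 16, t_{11} = 27, t_{12} = 14, t_{13} = 12, t_{14} = 26, t_{15} = 9, t_{16} = 6.
Since (t_{15}, t_{16}) = (t_1, t_2) = (9, 6) (two consecutive terms determine the rest), the sequence is periodic with period 14.
The value 12 first appears (with i ≥ 3) at t_{13}.

13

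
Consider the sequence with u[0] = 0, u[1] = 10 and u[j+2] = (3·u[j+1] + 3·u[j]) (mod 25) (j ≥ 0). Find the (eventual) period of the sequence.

4

Computing terms: u[0] = 0; u[1] = 10; u[2] = 5; u[3] = 20; u[4] = 0; u[5] = 10.
Since (u[4], u[5]) = (u[0], u[1]) = (0, 10) (two consecutive terms determine the rest), the sequence is periodic with period 4.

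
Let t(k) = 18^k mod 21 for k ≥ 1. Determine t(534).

15

Computing terms: t(1) = 18,  t(2) = 9,  t(3) = 15,  t(4) = 18.
The sequence repeats with period 3.
So t(534) = t(1 + ((534-1) mod 3)) = t(3) = 15.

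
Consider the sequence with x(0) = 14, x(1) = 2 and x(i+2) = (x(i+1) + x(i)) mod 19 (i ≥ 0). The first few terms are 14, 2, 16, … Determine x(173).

x(0) = 14; x(1) = 2; x(2) = 16; x(3) = 18; x(4) = 15; x(5) = 14; x(6) = 10; x(7) = 5; x(8) = 15; x(9) = 1; x(10) = 16; x(11) = 17; x(12) = 14; x(13) = 12; x(14) = 7; x(15) = 0; x(16) = 7; x(17) = 7; x(18) = 14; x(19) = 2.
Since (x(18), x(19)) = (x(0), x(1)) = (14, 2) (two consecutive terms determine the rest), the sequence is periodic with period 18.
So x(173) = x(0 + ((173-0) mod 18)) = x(11) = 17.

17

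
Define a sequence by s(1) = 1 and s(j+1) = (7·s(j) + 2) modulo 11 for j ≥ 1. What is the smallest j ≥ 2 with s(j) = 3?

s(1) = 1,  s(2) = 9,  s(3) = 10,  s(4) = 6,  s(5) = 0,  s(6) = 2,  s(7) = 5,  s(8) = 4,  s(9) = 8,  s(10) = 3,  s(11) = 1.
Since s(11) = s(1) = 1, the sequence is periodic with period 10.
The value 3 first appears (with j ≥ 2) at s(10).

10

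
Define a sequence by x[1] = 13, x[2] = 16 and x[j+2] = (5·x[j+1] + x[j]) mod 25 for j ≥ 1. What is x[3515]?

23

Computing terms: x[1] = 13, x[2] = 16, x[3] = 18, x[4] = 6, x[5] = 23, x[6] = 21, x[7] = 3, x[8] = 11, x[9] = 8, x[10] = 1, x[11] = 13, x[12] = 16.
The sequence repeats with period 10.
(3515 - 1) mod 10 = 4, so x[3515] = x[5] = 23.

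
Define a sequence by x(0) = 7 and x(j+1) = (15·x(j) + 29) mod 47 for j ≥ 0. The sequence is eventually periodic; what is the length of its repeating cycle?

Listing terms: x(0) = 7; x(1) = 40; x(2) = 18; x(3) = 17; x(4) = 2; x(5) = 12; x(6) = 21; x(7) = 15; x(8) = 19; x(9) = 32; x(10) = 39; x(11) = 3; x(12) = 27; x(13) = 11; x(14) = 6; x(15) = 25; x(16) = 28; x(17) = 26; x(18) = 43; x(19) = 16; x(20) = 34; x(21) = 22; x(22) = 30; x(23) = 9; x(24) = 23; x(25) = 45; x(26) = 46; x(27) = 14; x(28) = 4; x(29) = 42; x(30) = 1; x(31) = 44; x(32) = 31; x(33) = 24; x(34) = 13; x(35) = 36; x(36) = 5; x(37) = 10; x(38) = 38; x(39) = 35; x(40) = 37; x(41) = 20; x(42) = 0; x(43) = 29; x(44) = 41; x(45) = 33; x(46) = 7.
Since x(46) = x(0) = 7, the sequence is periodic with period 46.

46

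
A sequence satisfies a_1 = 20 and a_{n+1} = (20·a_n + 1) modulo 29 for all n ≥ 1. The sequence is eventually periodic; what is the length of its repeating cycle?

Listing terms: a_1 = 20,  a_2 = 24,  a_3 = 17,  a_4 = 22,  a_5 = 6,  a_6 = 5,  a_7 = 14,  a_8 = 20.
The sequence repeats with period 7.

7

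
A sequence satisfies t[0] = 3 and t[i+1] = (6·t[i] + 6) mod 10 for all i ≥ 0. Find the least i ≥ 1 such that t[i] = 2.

4

t[0] = 3; t[1] = 4; t[2] = 0; t[3] = 6; t[4] = 2; t[5] = 8; t[6] = 4.
Since t[6] = t[1] = 4, the sequence is eventually periodic: after a pre-period of length 1 it cycles with period 5.
The value 2 first appears (with i ≥ 1) at t[4].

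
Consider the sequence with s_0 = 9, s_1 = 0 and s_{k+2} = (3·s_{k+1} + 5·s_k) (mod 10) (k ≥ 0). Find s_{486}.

5

We have s_0 = 9; s_1 = 0; s_2 = 5; s_3 = 5; s_4 = 0; s_5 = 5.
Since (s_4, s_5) = (s_1, s_2) = (0, 5) (two consecutive terms determine the rest), the sequence is eventually periodic: after a pre-period of length 1 it cycles with period 3.
For k ≥ 1, s_k depends only on (k - 1) mod 3. (486 - 1) mod 3 = 2, so s_{486} = s_3 = 5.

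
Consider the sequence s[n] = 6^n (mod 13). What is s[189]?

5

Computing terms: s[1] = 6; s[2] = 10; s[3] = 8; s[4] = 9; s[5] = 2; s[6] = 12; s[7] = 7; s[8] = 3; s[9] = 5; s[10] = 4; s[11] = 11; s[12] = 1; s[13] = 6.
The sequence repeats with period 12.
So s[189] = s[1 + ((189-1) mod 12)] = s[9] = 5.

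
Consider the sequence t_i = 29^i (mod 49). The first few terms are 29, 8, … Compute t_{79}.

Listing terms: t_1 = 29,  t_2 = 8,  t_3 = 36,  t_4 = 15,  t_5 = 43,  t_6 = 22,  t_7 = 1,  t_8 = 29.
The sequence repeats with period 7.
(79 - 1) mod 7 = 1, so t_{79} = t_2 = 8.

8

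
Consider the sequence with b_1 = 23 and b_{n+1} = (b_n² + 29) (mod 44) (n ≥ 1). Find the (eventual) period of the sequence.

6

We have b_1 = 23,  b_2 = 30,  b_3 = 5,  b_4 = 10,  b_5 = 41,  b_6 = 38,  b_7 = 21,  b_8 = 30.
Since b_8 = b_2 = 30, the sequence is eventually periodic: after a pre-period of length 1 it cycles with period 6.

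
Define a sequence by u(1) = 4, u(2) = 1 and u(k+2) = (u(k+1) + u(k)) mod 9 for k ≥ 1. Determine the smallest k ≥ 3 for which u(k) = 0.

8

Computing terms: u(1) = 4; u(2) = 1; u(3) = 5; u(4) = 6; u(5) = 2; u(6) = 8; u(7) = 1; u(8) = 0; u(9) = 1; u(10) = 1; u(11) = 2; u(12) = 3; u(13) = 5; u(14) = 8; u(15) = 4; u(16) = 3; u(17) = 7; u(18) = 1; u(19) = 8; u(20) = 0; u(21) = 8; u(22) = 8; u(23) = 7; u(24) = 6; u(25) = 4; u(26) = 1.
The sequence repeats with period 24.
The value 0 first appears (with k ≥ 3) at u(8).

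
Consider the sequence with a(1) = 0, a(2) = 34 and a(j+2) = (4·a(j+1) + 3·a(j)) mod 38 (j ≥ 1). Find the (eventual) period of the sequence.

18

a(1) = 0, a(2) = 34, a(3) = 22, a(4) = 0, a(5) = 28, a(6) = 36, a(7) = 0, a(8) = 32, a(9) = 14, a(10) = 0, a(11) = 4, a(12) = 16, a(13) = 0, a(14) = 10, a(15) = 2, a(16) = 0, a(17) = 6, a(18) = 24, a(19) = 0, a(20) = 34.
The sequence repeats with period 18.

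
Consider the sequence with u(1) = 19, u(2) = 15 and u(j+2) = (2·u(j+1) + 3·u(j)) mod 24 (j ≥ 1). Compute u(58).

15

Listing terms: u(1) = 19; u(2) = 15; u(3) = 15; u(4) = 3; u(5) = 3; u(6) = 15; u(7) = 15.
Since (u(6), u(7)) = (u(2), u(3)) = (15, 15) (two consecutive terms determine the rest), the sequence is eventually periodic: after a pre-period of length 1 it cycles with period 4.
For j ≥ 2, u(j) depends only on (j - 2) mod 4. (58 - 2) mod 4 = 0, so u(58) = u(2) = 15.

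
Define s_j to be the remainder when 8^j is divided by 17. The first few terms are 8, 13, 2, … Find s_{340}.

Listing terms: s_1 = 8,  s_2 = 13,  s_3 = 2,  s_4 = 16,  s_5 = 9,  s_6 = 4,  s_7 = 15,  s_8 = 1,  s_9 = 8.
Since s_9 = s_1 = 8, the sequence is periodic with period 8.
So s_{340} = s_{1 + ((340-1) mod 8)} = s_4 = 16.

16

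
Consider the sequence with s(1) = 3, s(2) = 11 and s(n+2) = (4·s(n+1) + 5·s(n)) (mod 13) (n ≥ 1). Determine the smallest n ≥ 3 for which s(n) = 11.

Listing terms: s(1) = 3, s(2) = 11, s(3) = 7, s(4) = 5, s(5) = 3, s(6) = 11.
Since (s(5), s(6)) = (s(1), s(2)) = (3, 11) (two consecutive terms determine the rest), the sequence is periodic with period 4.
The value 11 next appears (with n ≥ 3) at s(6).

6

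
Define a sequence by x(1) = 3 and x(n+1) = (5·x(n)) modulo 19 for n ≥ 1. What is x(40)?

14

Listing terms: x(1) = 3,  x(2) = 15,  x(3) = 18,  x(4) = 14,  x(5) = 13,  x(6) = 8,  x(7) = 2,  x(8) = 10,  x(9) = 12,  x(10) = 3.
Since x(10) = x(1) = 3, the sequence is periodic with period 9.
So x(40) = x(1 + ((40-1) mod 9)) = x(4) = 14.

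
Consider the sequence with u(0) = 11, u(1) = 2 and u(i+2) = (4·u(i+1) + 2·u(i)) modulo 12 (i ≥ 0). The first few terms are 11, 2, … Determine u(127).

u(0) = 11,  u(1) = 2,  u(2) = 6,  u(3) = 4,  u(4) = 4,  u(5) = 0,  u(6) = 8,  u(7) = 8,  u(8) = 0,  u(9) = 4,  u(10) = 4.
Since (u(9), u(10)) = (u(3), u(4)) = (4, 4) (two consecutive terms determine the rest), the sequence is eventually periodic: after a pre-period of length 3 it cycles with period 6.
For i ≥ 3, u(i) depends only on (i - 3) mod 6. (127 - 3) mod 6 = 4, so u(127) = u(7) = 8.

8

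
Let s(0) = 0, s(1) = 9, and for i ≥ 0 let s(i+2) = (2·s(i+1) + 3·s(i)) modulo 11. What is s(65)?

10

Computing terms: s(0) = 0,  s(1) = 9,  s(2) = 7,  s(3) = 8,  s(4) = 4,  s(5) = 10,  s(6) = 10,  s(7) = 6,  s(8) = 9,  s(9) = 3,  s(10) = 0,  s(11) = 9.
The sequence repeats with period 10.
(65 - 0) mod 10 = 5, so s(65) = s(5) = 10.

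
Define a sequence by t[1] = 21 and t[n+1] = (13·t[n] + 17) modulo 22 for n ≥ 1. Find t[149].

9

Computing terms: t[1] = 21; t[2] = 4; t[3] = 3; t[4] = 12; t[5] = 19; t[6] = 0; t[7] = 17; t[8] = 18; t[9] = 9; t[10] = 2; t[11] = 21.
Since t[11] = t[1] = 21, the sequence is periodic with period 10.
So t[149] = t[1 + ((149-1) mod 10)] = t[9] = 9.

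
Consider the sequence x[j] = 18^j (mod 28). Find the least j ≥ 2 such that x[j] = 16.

2

Computing terms: x[1] = 18; x[2] = 16; x[3] = 8; x[4] = 4; x[5] = 16.
Since x[5] = x[2] = 16, the sequence is eventually periodic: after a pre-period of length 1 it cycles with period 3.
The value 16 first appears (with j ≥ 2) at x[2].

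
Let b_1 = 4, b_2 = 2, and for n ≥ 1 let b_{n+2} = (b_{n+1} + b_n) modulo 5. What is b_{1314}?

2

We have b_1 = 4, b_2 = 2, b_3 = 1, b_4 = 3, b_5 = 4, b_6 = 2.
Since (b_5, b_6) = (b_1, b_2) = (4, 2) (two consecutive terms determine the rest), the sequence is periodic with period 4.
So b_{1314} = b_{1 + ((1314-1) mod 4)} = b_2 = 2.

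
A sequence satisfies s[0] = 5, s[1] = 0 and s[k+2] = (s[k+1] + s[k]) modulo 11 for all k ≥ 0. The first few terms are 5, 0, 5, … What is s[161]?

0

Listing terms: s[0] = 5; s[1] = 0; s[2] = 5; s[3] = 5; s[4] = 10; s[5] = 4; s[6] = 3; s[7] = 7; s[8] = 10; s[9] = 6; s[10] = 5; s[11] = 0.
The sequence repeats with period 10.
So s[161] = s[0 + ((161-0) mod 10)] = s[1] = 0.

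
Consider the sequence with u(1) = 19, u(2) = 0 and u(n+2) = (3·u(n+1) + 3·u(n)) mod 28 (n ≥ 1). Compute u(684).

Listing terms: u(1) = 19, u(2) = 0, u(3) = 1, u(4) = 3, u(5) = 12, u(6) = 17, u(7) = 3, u(8) = 4, u(9) = 21, u(10) = 19, u(11) = 8, u(12) = 25, u(13) = 15, u(14) = 8, u(15) = 13, u(16) = 7, u(17) = 4, u(18) = 5, u(19) = 27, u(20) = 12, u(21) = 5, u(22) = 23, u(23) = 0, u(24) = 13, u(25) = 11, u(26) = 16, u(27) = 25, u(28) = 11, u(29) = 24, u(30) = 21, u(31) = 23, u(32) = 20, u(33) = 17, u(34) = 27, u(35) = 20, u(36) = 1, u(37) = 7, u(38) = 24, u(39) = 9, u(40) = 15, u(41) = 16, u(42) = 9, u(43) = 19, u(44) = 0.
Since (u(43), u(44)) = (u(1), u(2)) = (19, 0) (two consecutive terms determine the rest), the sequence is periodic with period 42.
(684 - 1) mod 42 = 11, so u(684) = u(12) = 25.

25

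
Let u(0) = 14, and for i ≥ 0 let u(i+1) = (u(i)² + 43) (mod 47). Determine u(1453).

44

Computing terms: u(0) = 14; u(1) = 4; u(2) = 12; u(3) = 46; u(4) = 44; u(5) = 5; u(6) = 21; u(7) = 14.
The sequence repeats with period 7.
So u(1453) = u(0 + ((1453-0) mod 7)) = u(4) = 44.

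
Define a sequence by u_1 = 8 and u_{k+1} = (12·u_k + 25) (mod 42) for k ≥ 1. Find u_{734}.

37

u_1 = 8,  u_2 = 37,  u_3 = 7,  u_4 = 25,  u_5 = 31,  u_6 = 19,  u_7 = 1,  u_8 = 37.
Since u_8 = u_2 = 37, the sequence is eventually periodic: after a pre-period of length 1 it cycles with period 6.
For k ≥ 2, u_k depends only on (k - 2) mod 6. (734 - 2) mod 6 = 0, so u_{734} = u_2 = 37.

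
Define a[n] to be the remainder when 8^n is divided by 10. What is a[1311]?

We have a[0] = 1; a[1] = 8; a[2] = 4; a[3] = 2; a[4] = 6; a[5] = 8.
Since a[5] = a[1] = 8, the sequence is eventually periodic: after a pre-period of length 1 it cycles with period 4.
For n ≥ 1, a[n] depends only on (n - 1) mod 4. (1311 - 1) mod 4 = 2, so a[1311] = a[3] = 2.

2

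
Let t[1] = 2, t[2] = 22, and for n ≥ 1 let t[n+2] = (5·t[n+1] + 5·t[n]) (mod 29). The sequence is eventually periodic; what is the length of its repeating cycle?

28

Listing terms: t[1] = 2; t[2] = 22; t[3] = 4; t[4] = 14; t[5] = 3; t[6] = 27; t[7] = 5; t[8] = 15; t[9] = 13; t[10] = 24; t[11] = 11; t[12] = 1; t[13] = 2; t[14] = 15; t[15] = 27; t[16] = 7; t[17] = 25; t[18] = 15; t[19] = 26; t[20] = 2; t[21] = 24; t[22] = 14; t[23] = 16; t[24] = 5; t[25] = 18; t[26] = 28; t[27] = 27; t[28] = 14; t[29] = 2; t[30] = 22.
Since (t[29], t[30]) = (t[1], t[2]) = (2, 22) (two consecutive terms determine the rest), the sequence is periodic with period 28.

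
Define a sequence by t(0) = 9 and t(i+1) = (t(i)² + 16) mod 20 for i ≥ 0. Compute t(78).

We have t(0) = 9, t(1) = 17, t(2) = 5, t(3) = 1, t(4) = 17.
Since t(4) = t(1) = 17, the sequence is eventually periodic: after a pre-period of length 1 it cycles with period 3.
For i ≥ 1, t(i) depends only on (i - 1) mod 3. (78 - 1) mod 3 = 2, so t(78) = t(3) = 1.

1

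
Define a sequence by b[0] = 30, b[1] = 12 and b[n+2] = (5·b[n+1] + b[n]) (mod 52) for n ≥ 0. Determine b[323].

b[0] = 30; b[1] = 12; b[2] = 38; b[3] = 46; b[4] = 8; b[5] = 34; b[6] = 22; b[7] = 40; b[8] = 14; b[9] = 6; b[10] = 44; b[11] = 18; b[12] = 30; b[13] = 12.
The sequence repeats with period 12.
(323 - 0) mod 12 = 11, so b[323] = b[11] = 18.

18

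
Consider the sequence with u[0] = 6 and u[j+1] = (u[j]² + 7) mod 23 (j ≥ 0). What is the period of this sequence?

Computing terms: u[0] = 6,  u[1] = 20,  u[2] = 16,  u[3] = 10,  u[4] = 15,  u[5] = 2,  u[6] = 11,  u[7] = 13,  u[8] = 15.
Since u[8] = u[4] = 15, the sequence is eventually periodic: after a pre-period of length 4 it cycles with period 4.

4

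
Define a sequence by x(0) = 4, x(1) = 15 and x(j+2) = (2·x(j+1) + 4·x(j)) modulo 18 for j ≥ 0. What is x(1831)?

We have x(0) = 4; x(1) = 15; x(2) = 10; x(3) = 8; x(4) = 2; x(5) = 0; x(6) = 8; x(7) = 16; x(8) = 10; x(9) = 12; x(10) = 10; x(11) = 14; x(12) = 14; x(13) = 12; x(14) = 8; x(15) = 10; x(16) = 16; x(17) = 0; x(18) = 10; x(19) = 2; x(20) = 8; x(21) = 6; x(22) = 8; x(23) = 4; x(24) = 4; x(25) = 6; x(26) = 10; x(27) = 8.
Since (x(26), x(27)) = (x(2), x(3)) = (10, 8) (two consecutive terms determine the rest), the sequence is eventually periodic: after a pre-period of length 2 it cycles with period 24.
For j ≥ 2, x(j) depends only on (j - 2) mod 24. (1831 - 2) mod 24 = 5, so x(1831) = x(7) = 16.

16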